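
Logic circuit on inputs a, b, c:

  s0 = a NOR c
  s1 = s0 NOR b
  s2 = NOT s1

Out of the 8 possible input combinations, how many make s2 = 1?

s2 = NOT s1 must be 1, so s1 = 0.
Satisfying assignments:
  a=0, b=0, c=0
  a=0, b=1, c=0
  a=0, b=1, c=1
  a=1, b=1, c=0
  a=1, b=1, c=1

5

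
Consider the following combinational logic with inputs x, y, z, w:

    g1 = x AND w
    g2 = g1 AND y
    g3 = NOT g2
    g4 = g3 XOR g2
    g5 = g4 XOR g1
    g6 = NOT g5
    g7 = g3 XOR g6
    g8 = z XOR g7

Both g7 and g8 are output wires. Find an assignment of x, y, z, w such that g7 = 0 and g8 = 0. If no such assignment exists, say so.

x=1, y=0, z=0, w=1

Check with x=1, y=0, z=0, w=1:
g1 = x AND w = 1 AND 1 = 1
g2 = g1 AND y = 1 AND 0 = 0
g3 = NOT g2 = NOT 0 = 1
g4 = g3 XOR g2 = 1 XOR 0 = 1
g5 = g4 XOR g1 = 1 XOR 1 = 0
g6 = NOT g5 = NOT 0 = 1
g7 = g3 XOR g6 = 1 XOR 1 = 0
g8 = z XOR g7 = 0 XOR 0 = 0
So g7 = 0 and g8 = 0.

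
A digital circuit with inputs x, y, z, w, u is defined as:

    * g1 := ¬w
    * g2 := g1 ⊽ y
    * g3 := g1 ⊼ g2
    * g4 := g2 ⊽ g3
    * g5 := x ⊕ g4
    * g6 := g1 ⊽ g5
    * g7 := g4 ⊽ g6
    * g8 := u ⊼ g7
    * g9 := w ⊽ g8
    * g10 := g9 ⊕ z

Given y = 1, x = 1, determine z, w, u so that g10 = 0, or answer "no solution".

g10 = g9 ⊕ z must be 0, so g9 and z are equal.
Check with y = 1, x = 1 and z=1, w=0, u=1:
g1 = ¬w = ¬0 = 1
g2 = g1 ⊽ y = 1 ⊽ 1 = 0
g3 = g1 ⊼ g2 = 1 ⊼ 0 = 1
g4 = g2 ⊽ g3 = 0 ⊽ 1 = 0
g5 = x ⊕ g4 = 1 ⊕ 0 = 1
g6 = g1 ⊽ g5 = 1 ⊽ 1 = 0
g7 = g4 ⊽ g6 = 0 ⊽ 0 = 1
g8 = u ⊼ g7 = 1 ⊼ 1 = 0
g9 = w ⊽ g8 = 0 ⊽ 0 = 1
g10 = g9 ⊕ z = 1 ⊕ 1 = 0
So g10 = 0.

z=1, w=0, u=1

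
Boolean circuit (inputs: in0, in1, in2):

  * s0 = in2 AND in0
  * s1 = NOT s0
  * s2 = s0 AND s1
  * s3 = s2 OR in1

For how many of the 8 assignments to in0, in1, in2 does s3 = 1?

s3 = s2 OR in1 must be 1, so at least one of s2, in1 is 1.
Enumerating the 8 input combinations, 4 give s3 = 1 and 4 give s3 = 0.

4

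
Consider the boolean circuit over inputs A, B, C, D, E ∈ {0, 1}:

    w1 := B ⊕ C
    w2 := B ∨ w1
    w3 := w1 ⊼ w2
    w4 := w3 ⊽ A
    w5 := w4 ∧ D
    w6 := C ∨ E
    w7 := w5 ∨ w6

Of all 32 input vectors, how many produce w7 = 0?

7

w7 = w5 ∨ w6 must be 0, so both w5 = 0 and w6 = 0.
w5 = w4 ∧ D must be 0, so at least one of w4, D is 0.
Enumerating the 32 input combinations, 7 give w7 = 0 and 25 give w7 = 1.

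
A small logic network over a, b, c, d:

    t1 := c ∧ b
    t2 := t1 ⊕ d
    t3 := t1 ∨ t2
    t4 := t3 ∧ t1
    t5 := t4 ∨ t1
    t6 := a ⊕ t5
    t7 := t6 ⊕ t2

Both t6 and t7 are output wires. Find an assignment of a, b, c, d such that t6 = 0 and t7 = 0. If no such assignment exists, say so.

Check with a=0, b=0, c=1, d=0:
t1 = c ∧ b = 1 ∧ 0 = 0
t2 = t1 ⊕ d = 0 ⊕ 0 = 0
t3 = t1 ∨ t2 = 0 ∨ 0 = 0
t4 = t3 ∧ t1 = 0 ∧ 0 = 0
t5 = t4 ∨ t1 = 0 ∨ 0 = 0
t6 = a ⊕ t5 = 0 ⊕ 0 = 0
t7 = t6 ⊕ t2 = 0 ⊕ 0 = 0
So t6 = 0 and t7 = 0.

a=0, b=0, c=1, d=0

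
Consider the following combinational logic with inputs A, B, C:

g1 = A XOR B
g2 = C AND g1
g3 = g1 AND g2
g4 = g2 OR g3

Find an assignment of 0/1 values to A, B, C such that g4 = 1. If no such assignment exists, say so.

A=0 B=1 C=1

g4 = g2 OR g3 must be 1, so at least one of g2, g3 is 1.
Check with A=0 B=1 C=1:
g1 = A XOR B = 0 XOR 1 = 1
g2 = C AND g1 = 1 AND 1 = 1
g3 = g1 AND g2 = 1 AND 1 = 1
g4 = g2 OR g3 = 1 OR 1 = 1
So g4 = 1 as required.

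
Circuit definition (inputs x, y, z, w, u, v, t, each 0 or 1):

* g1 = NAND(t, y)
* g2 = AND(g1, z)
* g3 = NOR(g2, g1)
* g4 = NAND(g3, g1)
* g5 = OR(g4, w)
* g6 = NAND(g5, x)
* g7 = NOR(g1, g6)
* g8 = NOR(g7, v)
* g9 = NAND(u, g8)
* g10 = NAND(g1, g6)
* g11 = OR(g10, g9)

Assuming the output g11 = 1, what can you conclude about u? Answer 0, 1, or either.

Both values of u occur among assignments with g11 = 1:
  u=0: x=0, y=0, z=0, w=0, u=0, v=0, t=0
  u=1: x=0, y=0, z=0, w=0, u=1, v=1, t=0

either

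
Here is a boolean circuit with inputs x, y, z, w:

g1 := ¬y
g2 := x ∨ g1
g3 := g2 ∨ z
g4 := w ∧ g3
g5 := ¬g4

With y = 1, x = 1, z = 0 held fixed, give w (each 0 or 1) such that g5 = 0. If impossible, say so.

Check with y = 1, x = 1, z = 0 and w=1:
g1 = ¬y = ¬1 = 0
g2 = x ∨ g1 = 1 ∨ 0 = 1
g3 = g2 ∨ z = 1 ∨ 0 = 1
g4 = w ∧ g3 = 1 ∧ 1 = 1
g5 = ¬g4 = ¬1 = 0
So g5 = 0.

w=1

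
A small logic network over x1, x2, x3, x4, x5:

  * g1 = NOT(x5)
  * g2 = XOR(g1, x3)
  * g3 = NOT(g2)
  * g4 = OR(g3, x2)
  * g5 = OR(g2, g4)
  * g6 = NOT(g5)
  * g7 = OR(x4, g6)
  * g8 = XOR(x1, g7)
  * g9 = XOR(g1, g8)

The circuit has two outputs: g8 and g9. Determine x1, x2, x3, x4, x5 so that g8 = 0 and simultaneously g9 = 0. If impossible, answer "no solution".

Check with x1=1, x2=1, x3=0, x4=1, x5=1:
g1 = NOT(x5) = NOT 1 = 0
g2 = XOR(g1, x3) = XOR(0, 0) = 0
g3 = NOT(g2) = NOT 0 = 1
g4 = OR(g3, x2) = OR(1, 1) = 1
g5 = OR(g2, g4) = OR(0, 1) = 1
g6 = NOT(g5) = NOT 1 = 0
g7 = OR(x4, g6) = OR(1, 0) = 1
g8 = XOR(x1, g7) = XOR(1, 1) = 0
g9 = XOR(g1, g8) = XOR(0, 0) = 0
So g8 = 0 and g9 = 0.

x1=1, x2=1, x3=0, x4=1, x5=1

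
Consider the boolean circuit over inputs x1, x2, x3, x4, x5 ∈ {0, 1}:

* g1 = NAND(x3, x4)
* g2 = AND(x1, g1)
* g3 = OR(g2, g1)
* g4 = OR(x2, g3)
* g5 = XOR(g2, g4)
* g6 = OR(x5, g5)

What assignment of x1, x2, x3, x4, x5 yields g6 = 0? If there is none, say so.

g6 = OR(x5, g5) must be 0, so both x5 = 0 and g5 = 0.
g5 = XOR(g2, g4) must be 0, so g2 and g4 are equal.
Check with x1=1, x2=0, x3=0, x4=1, x5=0:
g1 = NAND(x3, x4) = NAND(0, 1) = 1
g2 = AND(x1, g1) = AND(1, 1) = 1
g3 = OR(g2, g1) = OR(1, 1) = 1
g4 = OR(x2, g3) = OR(0, 1) = 1
g5 = XOR(g2, g4) = XOR(1, 1) = 0
g6 = OR(x5, g5) = OR(0, 0) = 0
So g6 = 0 as required.

x1=1, x2=0, x3=0, x4=1, x5=0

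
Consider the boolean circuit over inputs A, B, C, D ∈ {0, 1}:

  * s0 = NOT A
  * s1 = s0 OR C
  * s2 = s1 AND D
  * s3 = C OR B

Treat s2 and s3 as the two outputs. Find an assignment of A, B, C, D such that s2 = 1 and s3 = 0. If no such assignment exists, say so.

A=0 B=0 C=0 D=1

Check with A=0 B=0 C=0 D=1:
s0 = NOT A = NOT 0 = 1
s1 = s0 OR C = 1 OR 0 = 1
s2 = s1 AND D = 1 AND 1 = 1
s3 = C OR B = 0 OR 0 = 0
So s2 = 1 and s3 = 0.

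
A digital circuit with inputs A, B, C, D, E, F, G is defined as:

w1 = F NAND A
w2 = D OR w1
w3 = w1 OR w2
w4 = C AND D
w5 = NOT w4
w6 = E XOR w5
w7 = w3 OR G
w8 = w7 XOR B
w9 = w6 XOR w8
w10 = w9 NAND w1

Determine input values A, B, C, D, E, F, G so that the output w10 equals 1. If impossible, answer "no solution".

w10 = w9 NAND w1 must be 1, so at least one of w9, w1 is 0.
Check with A=1 B=0 C=0 D=0 E=0 F=0 G=1:
w1 = F NAND A = 0 NAND 1 = 1
w2 = D OR w1 = 0 OR 1 = 1
w3 = w1 OR w2 = 1 OR 1 = 1
w4 = C AND D = 0 AND 0 = 0
w5 = NOT w4 = NOT 0 = 1
w6 = E XOR w5 = 0 XOR 1 = 1
w7 = w3 OR G = 1 OR 1 = 1
w8 = w7 XOR B = 1 XOR 0 = 1
w9 = w6 XOR w8 = 1 XOR 1 = 0
w10 = w9 NAND w1 = 0 NAND 1 = 1
So w10 = 1 as required.

A=1 B=0 C=0 D=0 E=0 F=0 G=1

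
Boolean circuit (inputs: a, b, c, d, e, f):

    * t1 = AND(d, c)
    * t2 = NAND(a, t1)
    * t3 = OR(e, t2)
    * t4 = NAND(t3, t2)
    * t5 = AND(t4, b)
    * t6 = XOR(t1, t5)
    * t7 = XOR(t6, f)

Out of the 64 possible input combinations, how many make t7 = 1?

32

t7 = XOR(t6, f) must be 1, so t6 and f differ.
Enumerating the 64 input combinations, 32 give t7 = 1 and 32 give t7 = 0.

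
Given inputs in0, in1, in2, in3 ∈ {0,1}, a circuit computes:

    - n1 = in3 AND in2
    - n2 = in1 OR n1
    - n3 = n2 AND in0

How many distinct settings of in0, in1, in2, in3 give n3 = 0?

n3 = n2 AND in0 must be 0, so at least one of n2, in0 is 0.
Enumerating the 16 input combinations, 11 give n3 = 0 and 5 give n3 = 1.

11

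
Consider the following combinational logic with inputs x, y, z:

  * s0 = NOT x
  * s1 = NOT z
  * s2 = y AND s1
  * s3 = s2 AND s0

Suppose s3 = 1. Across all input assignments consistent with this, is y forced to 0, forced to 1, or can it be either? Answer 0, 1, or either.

1

s3 = s2 AND s0 must be 1, so both s2 = 1 and s0 = 1.
s2 = y AND s1 must be 1, so both y = 1 and s1 = 1.
s0 = NOT x must be 1, so x = 0.
Every assignment with s3 = 1 has y = 1; there are 1 such assignment(s).
  x=0, y=1, z=0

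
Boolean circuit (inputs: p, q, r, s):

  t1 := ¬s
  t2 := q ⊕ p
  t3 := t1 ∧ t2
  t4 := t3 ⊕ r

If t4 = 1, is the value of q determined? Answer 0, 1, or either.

either

Both values of q occur among assignments with t4 = 1:
  q=0: p=0, q=0, r=1, s=0
  q=1: p=0, q=1, r=0, s=0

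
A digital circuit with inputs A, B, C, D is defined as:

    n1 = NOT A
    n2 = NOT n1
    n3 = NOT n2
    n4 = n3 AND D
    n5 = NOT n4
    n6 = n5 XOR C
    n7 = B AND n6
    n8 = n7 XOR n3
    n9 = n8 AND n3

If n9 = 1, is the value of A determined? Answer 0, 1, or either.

0

n9 = n8 AND n3 must be 1, so both n8 = 1 and n3 = 1.
Every assignment with n9 = 1 has A = 0; there are 6 such assignment(s).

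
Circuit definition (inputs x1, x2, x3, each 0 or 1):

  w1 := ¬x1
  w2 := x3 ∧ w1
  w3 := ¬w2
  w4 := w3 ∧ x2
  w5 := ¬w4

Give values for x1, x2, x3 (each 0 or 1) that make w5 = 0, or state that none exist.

w5 = ¬w4 must be 0, so w4 = 1.
w4 = w3 ∧ x2 must be 1, so both w3 = 1 and x2 = 1.
w3 = ¬w2 must be 1, so w2 = 0.
Check with x1=1, x2=1, x3=0:
w1 = ¬x1 = ¬1 = 0
w2 = x3 ∧ w1 = 0 ∧ 0 = 0
w3 = ¬w2 = ¬0 = 1
w4 = w3 ∧ x2 = 1 ∧ 1 = 1
w5 = ¬w4 = ¬1 = 0
So w5 = 0 as required.

x1=1, x2=1, x3=0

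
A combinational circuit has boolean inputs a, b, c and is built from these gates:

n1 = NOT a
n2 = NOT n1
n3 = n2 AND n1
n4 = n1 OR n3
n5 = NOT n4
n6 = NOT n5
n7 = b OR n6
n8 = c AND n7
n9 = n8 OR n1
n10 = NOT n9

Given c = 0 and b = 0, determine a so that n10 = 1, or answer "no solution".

n10 = NOT n9 must be 1, so n9 = 0.
Check with c = 0 and b = 0 and a=1:
n1 = NOT a = NOT 1 = 0
n2 = NOT n1 = NOT 0 = 1
n3 = n2 AND n1 = 1 AND 0 = 0
n4 = n1 OR n3 = 0 OR 0 = 0
n5 = NOT n4 = NOT 0 = 1
n6 = NOT n5 = NOT 1 = 0
n7 = b OR n6 = 0 OR 0 = 0
n8 = c AND n7 = 0 AND 0 = 0
n9 = n8 OR n1 = 0 OR 0 = 0
n10 = NOT n9 = NOT 0 = 1
So n10 = 1.

a=1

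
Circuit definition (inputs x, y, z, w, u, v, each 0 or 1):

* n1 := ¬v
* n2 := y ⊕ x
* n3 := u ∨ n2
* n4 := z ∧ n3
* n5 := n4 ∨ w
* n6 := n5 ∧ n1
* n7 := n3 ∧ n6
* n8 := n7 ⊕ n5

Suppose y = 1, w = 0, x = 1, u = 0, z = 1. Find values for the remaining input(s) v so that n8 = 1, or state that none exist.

With y = 1, w = 0, x = 1, u = 0, z = 1 fixed, none of the 2 settings of v give n8 = 1.
For example, with v=0:
n1 = ¬v = ¬0 = 1
n2 = y ⊕ x = 1 ⊕ 1 = 0
n3 = u ∨ n2 = 0 ∨ 0 = 0
n4 = z ∧ n3 = 1 ∧ 0 = 0
n5 = n4 ∨ w = 0 ∨ 0 = 0
n6 = n5 ∧ n1 = 0 ∧ 1 = 0
n7 = n3 ∧ n6 = 0 ∧ 0 = 0
n8 = n7 ⊕ n5 = 0 ⊕ 0 = 0
giving n8 = 0 ≠ 1.

no solution exists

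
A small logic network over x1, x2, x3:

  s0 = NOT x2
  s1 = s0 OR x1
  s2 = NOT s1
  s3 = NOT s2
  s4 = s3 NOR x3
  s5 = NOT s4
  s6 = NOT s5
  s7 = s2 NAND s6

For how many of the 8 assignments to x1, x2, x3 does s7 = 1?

7

s7 = s2 NAND s6 must be 1, so at least one of s2, s6 is 0.
Enumerating the 8 input combinations, 7 give s7 = 1 and 1 give s7 = 0.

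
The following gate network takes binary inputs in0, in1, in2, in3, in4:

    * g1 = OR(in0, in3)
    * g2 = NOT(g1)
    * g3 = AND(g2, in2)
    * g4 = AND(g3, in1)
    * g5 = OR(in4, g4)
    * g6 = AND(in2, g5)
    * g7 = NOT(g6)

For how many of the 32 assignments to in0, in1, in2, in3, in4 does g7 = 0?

g7 = NOT(g6) must be 0, so g6 = 1.
Enumerating the 32 input combinations, 9 give g7 = 0 and 23 give g7 = 1.

9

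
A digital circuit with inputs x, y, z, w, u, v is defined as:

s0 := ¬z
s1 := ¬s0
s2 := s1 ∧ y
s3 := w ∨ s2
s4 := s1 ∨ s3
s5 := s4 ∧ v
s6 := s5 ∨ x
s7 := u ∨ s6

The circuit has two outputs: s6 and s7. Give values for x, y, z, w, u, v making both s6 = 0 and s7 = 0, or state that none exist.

Check with x=0 y=0 z=0 w=0 u=0 v=1:
s0 = ¬z = ¬0 = 1
s1 = ¬s0 = ¬1 = 0
s2 = s1 ∧ y = 0 ∧ 0 = 0
s3 = w ∨ s2 = 0 ∨ 0 = 0
s4 = s1 ∨ s3 = 0 ∨ 0 = 0
s5 = s4 ∧ v = 0 ∧ 1 = 0
s6 = s5 ∨ x = 0 ∨ 0 = 0
s7 = u ∨ s6 = 0 ∨ 0 = 0
So s6 = 0 and s7 = 0.

x=0 y=0 z=0 w=0 u=0 v=1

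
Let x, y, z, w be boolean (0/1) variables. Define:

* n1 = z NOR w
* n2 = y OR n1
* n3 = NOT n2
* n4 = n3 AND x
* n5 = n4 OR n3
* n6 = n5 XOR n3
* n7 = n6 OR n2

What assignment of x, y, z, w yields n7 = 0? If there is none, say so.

Check with x=0, y=0, z=1, w=1:
n1 = z NOR w = 1 NOR 1 = 0
n2 = y OR n1 = 0 OR 0 = 0
n3 = NOT n2 = NOT 0 = 1
n4 = n3 AND x = 1 AND 0 = 0
n5 = n4 OR n3 = 0 OR 1 = 1
n6 = n5 XOR n3 = 1 XOR 1 = 0
n7 = n6 OR n2 = 0 OR 0 = 0
So n7 = 0 as required.

x=0, y=0, z=1, w=1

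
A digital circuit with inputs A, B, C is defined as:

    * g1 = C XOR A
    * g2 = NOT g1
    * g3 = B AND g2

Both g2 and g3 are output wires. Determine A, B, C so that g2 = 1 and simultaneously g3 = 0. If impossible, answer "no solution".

A=0 B=0 C=0

Check with A=0 B=0 C=0:
g1 = C XOR A = 0 XOR 0 = 0
g2 = NOT g1 = NOT 0 = 1
g3 = B AND g2 = 0 AND 1 = 0
So g2 = 1 and g3 = 0.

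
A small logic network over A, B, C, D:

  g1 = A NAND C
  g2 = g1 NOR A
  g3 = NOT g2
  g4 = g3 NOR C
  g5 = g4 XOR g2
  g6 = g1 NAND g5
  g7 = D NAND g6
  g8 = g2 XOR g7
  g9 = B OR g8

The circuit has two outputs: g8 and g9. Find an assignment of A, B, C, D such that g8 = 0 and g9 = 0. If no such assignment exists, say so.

Check with A=0, B=0, C=0, D=1:
g1 = A NAND C = 0 NAND 0 = 1
g2 = g1 NOR A = 1 NOR 0 = 0
g3 = NOT g2 = NOT 0 = 1
g4 = g3 NOR C = 1 NOR 0 = 0
g5 = g4 XOR g2 = 0 XOR 0 = 0
g6 = g1 NAND g5 = 1 NAND 0 = 1
g7 = D NAND g6 = 1 NAND 1 = 0
g8 = g2 XOR g7 = 0 XOR 0 = 0
g9 = B OR g8 = 0 OR 0 = 0
So g8 = 0 and g9 = 0.

A=0, B=0, C=0, D=1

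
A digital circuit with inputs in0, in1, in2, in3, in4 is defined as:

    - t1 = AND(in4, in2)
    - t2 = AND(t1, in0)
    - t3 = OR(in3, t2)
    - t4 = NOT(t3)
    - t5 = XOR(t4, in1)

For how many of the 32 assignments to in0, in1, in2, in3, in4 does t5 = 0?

t5 = XOR(t4, in1) must be 0, so t4 and in1 are equal.
Enumerating the 32 input combinations, 16 give t5 = 0 and 16 give t5 = 1.

16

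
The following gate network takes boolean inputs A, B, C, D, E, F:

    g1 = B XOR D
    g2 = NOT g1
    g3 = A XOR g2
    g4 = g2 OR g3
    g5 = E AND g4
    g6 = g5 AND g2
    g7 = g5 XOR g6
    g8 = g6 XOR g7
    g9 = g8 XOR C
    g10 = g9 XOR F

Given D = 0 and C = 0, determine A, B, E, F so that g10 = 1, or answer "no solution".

A=1, B=1, E=1, F=0

g10 = g9 XOR F must be 1, so g9 and F differ.
Check with D = 0 and C = 0 and A=1, B=1, E=1, F=0:
g1 = B XOR D = 1 XOR 0 = 1
g2 = NOT g1 = NOT 1 = 0
g3 = A XOR g2 = 1 XOR 0 = 1
g4 = g2 OR g3 = 0 OR 1 = 1
g5 = E AND g4 = 1 AND 1 = 1
g6 = g5 AND g2 = 1 AND 0 = 0
g7 = g5 XOR g6 = 1 XOR 0 = 1
g8 = g6 XOR g7 = 0 XOR 1 = 1
g9 = g8 XOR C = 1 XOR 0 = 1
g10 = g9 XOR F = 1 XOR 0 = 1
So g10 = 1.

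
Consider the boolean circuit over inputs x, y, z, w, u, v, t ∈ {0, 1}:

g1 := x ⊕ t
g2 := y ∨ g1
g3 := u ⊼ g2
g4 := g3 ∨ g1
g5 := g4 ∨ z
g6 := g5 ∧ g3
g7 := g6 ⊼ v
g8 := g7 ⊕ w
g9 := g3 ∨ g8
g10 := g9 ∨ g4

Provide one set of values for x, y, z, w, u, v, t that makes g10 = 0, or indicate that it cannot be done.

Check with x=0, y=1, z=1, w=1, u=1, v=0, t=0:
g1 = x ⊕ t = 0 ⊕ 0 = 0
g2 = y ∨ g1 = 1 ∨ 0 = 1
g3 = u ⊼ g2 = 1 ⊼ 1 = 0
g4 = g3 ∨ g1 = 0 ∨ 0 = 0
g5 = g4 ∨ z = 0 ∨ 1 = 1
g6 = g5 ∧ g3 = 1 ∧ 0 = 0
g7 = g6 ⊼ v = 0 ⊼ 0 = 1
g8 = g7 ⊕ w = 1 ⊕ 1 = 0
g9 = g3 ∨ g8 = 0 ∨ 0 = 0
g10 = g9 ∨ g4 = 0 ∨ 0 = 0
So g10 = 0 as required.

x=0, y=1, z=1, w=1, u=1, v=0, t=0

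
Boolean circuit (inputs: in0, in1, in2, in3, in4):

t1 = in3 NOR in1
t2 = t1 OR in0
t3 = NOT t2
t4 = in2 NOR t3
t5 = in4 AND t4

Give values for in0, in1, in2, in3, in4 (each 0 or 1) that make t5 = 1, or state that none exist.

in0=0 in1=0 in2=0 in3=0 in4=1

t5 = in4 AND t4 must be 1, so both in4 = 1 and t4 = 1.
t4 = in2 NOR t3 must be 1, so both in2 = 0 and t3 = 0.
t3 = NOT t2 must be 0, so t2 = 1.
Check with in0=0 in1=0 in2=0 in3=0 in4=1:
t1 = in3 NOR in1 = 0 NOR 0 = 1
t2 = t1 OR in0 = 1 OR 0 = 1
t3 = NOT t2 = NOT 1 = 0
t4 = in2 NOR t3 = 0 NOR 0 = 1
t5 = in4 AND t4 = 1 AND 1 = 1
So t5 = 1 as required.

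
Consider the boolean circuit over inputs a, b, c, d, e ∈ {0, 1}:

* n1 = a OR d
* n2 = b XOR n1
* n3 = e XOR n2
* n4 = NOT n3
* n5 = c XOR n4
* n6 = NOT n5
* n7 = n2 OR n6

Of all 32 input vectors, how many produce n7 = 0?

8

n7 = n2 OR n6 must be 0, so both n2 = 0 and n6 = 0.
n2 = b XOR n1 must be 0, so b and n1 are equal.
n6 = NOT n5 must be 0, so n5 = 1.
Enumerating the 32 input combinations, 8 give n7 = 0 and 24 give n7 = 1.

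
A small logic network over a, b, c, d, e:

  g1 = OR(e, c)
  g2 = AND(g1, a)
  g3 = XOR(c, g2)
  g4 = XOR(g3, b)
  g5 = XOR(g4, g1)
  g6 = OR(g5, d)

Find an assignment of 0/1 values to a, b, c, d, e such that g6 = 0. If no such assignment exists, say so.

a=1, b=0, c=0, d=0, e=1

Check with a=1, b=0, c=0, d=0, e=1:
g1 = OR(e, c) = OR(1, 0) = 1
g2 = AND(g1, a) = AND(1, 1) = 1
g3 = XOR(c, g2) = XOR(0, 1) = 1
g4 = XOR(g3, b) = XOR(1, 0) = 1
g5 = XOR(g4, g1) = XOR(1, 1) = 0
g6 = OR(g5, d) = OR(0, 0) = 0
So g6 = 0 as required.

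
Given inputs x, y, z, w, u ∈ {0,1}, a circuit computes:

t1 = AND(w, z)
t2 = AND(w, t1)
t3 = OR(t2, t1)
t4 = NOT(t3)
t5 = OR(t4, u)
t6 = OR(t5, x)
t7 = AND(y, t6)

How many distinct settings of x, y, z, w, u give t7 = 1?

t7 = AND(y, t6) must be 1, so both y = 1 and t6 = 1.
Enumerating the 32 input combinations, 15 give t7 = 1 and 17 give t7 = 0.

15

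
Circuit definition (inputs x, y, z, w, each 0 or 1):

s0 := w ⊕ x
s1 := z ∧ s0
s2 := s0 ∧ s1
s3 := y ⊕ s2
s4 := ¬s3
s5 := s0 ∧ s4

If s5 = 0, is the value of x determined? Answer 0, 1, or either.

Both values of x occur among assignments with s5 = 0:
  x=0: x=0, y=0, z=0, w=0
  x=1: x=1, y=0, z=0, w=1

either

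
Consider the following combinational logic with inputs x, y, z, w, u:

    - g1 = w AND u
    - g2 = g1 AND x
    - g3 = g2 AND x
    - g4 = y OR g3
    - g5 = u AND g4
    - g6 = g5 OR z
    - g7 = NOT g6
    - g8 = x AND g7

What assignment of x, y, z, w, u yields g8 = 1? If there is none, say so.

Check with x=1, y=0, z=0, w=0, u=1:
g1 = w AND u = 0 AND 1 = 0
g2 = g1 AND x = 0 AND 1 = 0
g3 = g2 AND x = 0 AND 1 = 0
g4 = y OR g3 = 0 OR 0 = 0
g5 = u AND g4 = 1 AND 0 = 0
g6 = g5 OR z = 0 OR 0 = 0
g7 = NOT g6 = NOT 0 = 1
g8 = x AND g7 = 1 AND 1 = 1
So g8 = 1 as required.

x=1, y=0, z=0, w=0, u=1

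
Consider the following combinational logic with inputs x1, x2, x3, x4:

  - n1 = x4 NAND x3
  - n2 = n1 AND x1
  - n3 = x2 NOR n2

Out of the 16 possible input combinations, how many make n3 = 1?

n3 = x2 NOR n2 must be 1, so both x2 = 0 and n2 = 0.
Satisfying assignments:
  x1=0, x2=0, x3=0, x4=0
  x1=0, x2=0, x3=0, x4=1
  x1=0, x2=0, x3=1, x4=0
  x1=0, x2=0, x3=1, x4=1
  x1=1, x2=0, x3=1, x4=1

5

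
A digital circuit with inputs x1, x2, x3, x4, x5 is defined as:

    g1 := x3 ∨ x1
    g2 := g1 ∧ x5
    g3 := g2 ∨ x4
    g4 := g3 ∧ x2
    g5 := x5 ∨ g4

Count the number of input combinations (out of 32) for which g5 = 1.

g5 = x5 ∨ g4 must be 1, so at least one of x5, g4 is 1.
Enumerating the 32 input combinations, 20 give g5 = 1 and 12 give g5 = 0.

20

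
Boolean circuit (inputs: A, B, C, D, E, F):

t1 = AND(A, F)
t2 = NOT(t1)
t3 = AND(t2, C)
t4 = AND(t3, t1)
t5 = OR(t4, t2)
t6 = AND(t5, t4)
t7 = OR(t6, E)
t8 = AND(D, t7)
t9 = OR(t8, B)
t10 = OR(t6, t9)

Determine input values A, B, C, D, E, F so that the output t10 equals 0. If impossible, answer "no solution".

Check with A=0, B=0, C=0, D=1, E=0, F=1:
t1 = AND(A, F) = AND(0, 1) = 0
t2 = NOT(t1) = NOT 0 = 1
t3 = AND(t2, C) = AND(1, 0) = 0
t4 = AND(t3, t1) = AND(0, 0) = 0
t5 = OR(t4, t2) = OR(0, 1) = 1
t6 = AND(t5, t4) = AND(1, 0) = 0
t7 = OR(t6, E) = OR(0, 0) = 0
t8 = AND(D, t7) = AND(1, 0) = 0
t9 = OR(t8, B) = OR(0, 0) = 0
t10 = OR(t6, t9) = OR(0, 0) = 0
So t10 = 0 as required.

A=0, B=0, C=0, D=1, E=0, F=1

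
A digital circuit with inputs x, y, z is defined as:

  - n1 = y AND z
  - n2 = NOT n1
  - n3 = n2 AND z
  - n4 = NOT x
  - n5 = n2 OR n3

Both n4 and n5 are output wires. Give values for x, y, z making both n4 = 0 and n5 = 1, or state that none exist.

x=1, y=0, z=1

Check with x=1, y=0, z=1:
n1 = y AND z = 0 AND 1 = 0
n2 = NOT n1 = NOT 0 = 1
n3 = n2 AND z = 1 AND 1 = 1
n4 = NOT x = NOT 1 = 0
n5 = n2 OR n3 = 1 OR 1 = 1
So n4 = 0 and n5 = 1.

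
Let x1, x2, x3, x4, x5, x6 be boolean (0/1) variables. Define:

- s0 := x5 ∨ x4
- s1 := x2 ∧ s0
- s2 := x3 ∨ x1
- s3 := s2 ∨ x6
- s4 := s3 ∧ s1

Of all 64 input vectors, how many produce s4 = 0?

s4 = s3 ∧ s1 must be 0, so at least one of s3, s1 is 0.
Enumerating the 64 input combinations, 43 give s4 = 0 and 21 give s4 = 1.

43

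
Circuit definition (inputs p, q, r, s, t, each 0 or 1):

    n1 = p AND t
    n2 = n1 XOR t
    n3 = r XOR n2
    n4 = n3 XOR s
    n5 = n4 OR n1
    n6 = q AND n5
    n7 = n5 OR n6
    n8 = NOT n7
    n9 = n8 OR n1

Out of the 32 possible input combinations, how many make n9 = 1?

20

n9 = n8 OR n1 must be 1, so at least one of n8, n1 is 1.
Enumerating the 32 input combinations, 20 give n9 = 1 and 12 give n9 = 0.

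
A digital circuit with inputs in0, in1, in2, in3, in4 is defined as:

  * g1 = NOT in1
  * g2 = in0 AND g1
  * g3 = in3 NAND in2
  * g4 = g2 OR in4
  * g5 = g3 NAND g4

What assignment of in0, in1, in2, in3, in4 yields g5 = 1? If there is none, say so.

in0=0 in1=0 in2=1 in3=1 in4=0

g5 = g3 NAND g4 must be 1, so at least one of g3, g4 is 0.
Check with in0=0 in1=0 in2=1 in3=1 in4=0:
g1 = NOT in1 = NOT 0 = 1
g2 = in0 AND g1 = 0 AND 1 = 0
g3 = in3 NAND in2 = 1 NAND 1 = 0
g4 = g2 OR in4 = 0 OR 0 = 0
g5 = g3 NAND g4 = 0 NAND 0 = 1
So g5 = 1 as required.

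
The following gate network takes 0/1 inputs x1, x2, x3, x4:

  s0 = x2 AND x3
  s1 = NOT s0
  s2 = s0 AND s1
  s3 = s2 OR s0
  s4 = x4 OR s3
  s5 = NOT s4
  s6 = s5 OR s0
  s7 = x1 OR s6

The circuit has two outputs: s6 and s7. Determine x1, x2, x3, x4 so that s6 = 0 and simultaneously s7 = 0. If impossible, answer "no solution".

x1=0, x2=1, x3=0, x4=1

Check with x1=0, x2=1, x3=0, x4=1:
s0 = x2 AND x3 = 1 AND 0 = 0
s1 = NOT s0 = NOT 0 = 1
s2 = s0 AND s1 = 0 AND 1 = 0
s3 = s2 OR s0 = 0 OR 0 = 0
s4 = x4 OR s3 = 1 OR 0 = 1
s5 = NOT s4 = NOT 1 = 0
s6 = s5 OR s0 = 0 OR 0 = 0
s7 = x1 OR s6 = 0 OR 0 = 0
So s6 = 0 and s7 = 0.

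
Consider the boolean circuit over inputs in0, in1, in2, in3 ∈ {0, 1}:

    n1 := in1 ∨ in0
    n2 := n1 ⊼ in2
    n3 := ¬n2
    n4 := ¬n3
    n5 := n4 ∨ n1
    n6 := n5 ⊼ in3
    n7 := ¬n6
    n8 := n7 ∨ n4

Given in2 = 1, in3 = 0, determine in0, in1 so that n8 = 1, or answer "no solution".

in0=0 in1=0

Check with in2 = 1, in3 = 0 and in0=0, in1=0:
n1 = in1 ∨ in0 = 0 ∨ 0 = 0
n2 = n1 ⊼ in2 = 0 ⊼ 1 = 1
n3 = ¬n2 = ¬1 = 0
n4 = ¬n3 = ¬0 = 1
n5 = n4 ∨ n1 = 1 ∨ 0 = 1
n6 = n5 ⊼ in3 = 1 ⊼ 0 = 1
n7 = ¬n6 = ¬1 = 0
n8 = n7 ∨ n4 = 0 ∨ 1 = 1
So n8 = 1.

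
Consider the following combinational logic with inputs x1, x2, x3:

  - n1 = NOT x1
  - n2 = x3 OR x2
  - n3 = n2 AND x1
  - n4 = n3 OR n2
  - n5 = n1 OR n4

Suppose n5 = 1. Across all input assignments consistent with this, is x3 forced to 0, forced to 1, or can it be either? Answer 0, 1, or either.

Both values of x3 occur among assignments with n5 = 1:
  x3=0: x1=0, x2=0, x3=0
  x3=1: x1=0, x2=0, x3=1

either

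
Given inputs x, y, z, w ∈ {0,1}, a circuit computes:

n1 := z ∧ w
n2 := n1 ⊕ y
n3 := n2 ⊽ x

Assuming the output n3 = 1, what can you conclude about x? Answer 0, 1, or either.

0

n3 = n2 ⊽ x must be 1, so both n2 = 0 and x = 0.
n2 = n1 ⊕ y must be 0, so n1 and y are equal.
Every assignment with n3 = 1 has x = 0; there are 4 such assignment(s).
  x=0, y=0, z=0, w=0
  x=0, y=0, z=0, w=1
  x=0, y=0, z=1, w=0
  x=0, y=1, z=1, w=1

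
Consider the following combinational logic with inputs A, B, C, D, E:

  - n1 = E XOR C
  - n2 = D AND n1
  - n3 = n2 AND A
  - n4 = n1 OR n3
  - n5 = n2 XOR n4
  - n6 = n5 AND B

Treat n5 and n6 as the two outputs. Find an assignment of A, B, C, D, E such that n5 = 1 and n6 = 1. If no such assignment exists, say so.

Check with A=0, B=1, C=1, D=0, E=0:
n1 = E XOR C = 0 XOR 1 = 1
n2 = D AND n1 = 0 AND 1 = 0
n3 = n2 AND A = 0 AND 0 = 0
n4 = n1 OR n3 = 1 OR 0 = 1
n5 = n2 XOR n4 = 0 XOR 1 = 1
n6 = n5 AND B = 1 AND 1 = 1
So n5 = 1 and n6 = 1.

A=0, B=1, C=1, D=0, E=0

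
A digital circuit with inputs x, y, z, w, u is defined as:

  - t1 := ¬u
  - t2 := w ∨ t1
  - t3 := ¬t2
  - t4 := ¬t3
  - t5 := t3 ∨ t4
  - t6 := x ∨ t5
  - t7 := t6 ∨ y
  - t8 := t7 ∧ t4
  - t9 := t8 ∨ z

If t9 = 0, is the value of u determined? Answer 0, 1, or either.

1

t9 = t8 ∨ z must be 0, so both t8 = 0 and z = 0.
t8 = t7 ∧ t4 must be 0, so at least one of t7, t4 is 0.
Every assignment with t9 = 0 has u = 1; there are 4 such assignment(s).
  x=0, y=0, z=0, w=0, u=1
  x=0, y=1, z=0, w=0, u=1
  x=1, y=0, z=0, w=0, u=1
  x=1, y=1, z=0, w=0, u=1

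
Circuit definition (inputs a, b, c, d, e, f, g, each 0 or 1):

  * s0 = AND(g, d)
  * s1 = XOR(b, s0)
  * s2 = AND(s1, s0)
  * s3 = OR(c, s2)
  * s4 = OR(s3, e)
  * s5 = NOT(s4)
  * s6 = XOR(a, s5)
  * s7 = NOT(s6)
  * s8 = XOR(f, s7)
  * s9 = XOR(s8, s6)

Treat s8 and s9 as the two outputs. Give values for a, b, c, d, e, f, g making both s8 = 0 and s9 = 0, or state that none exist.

a=1, b=0, c=0, d=0, e=0, f=1, g=1

Check with a=1, b=0, c=0, d=0, e=0, f=1, g=1:
s0 = AND(g, d) = AND(1, 0) = 0
s1 = XOR(b, s0) = XOR(0, 0) = 0
s2 = AND(s1, s0) = AND(0, 0) = 0
s3 = OR(c, s2) = OR(0, 0) = 0
s4 = OR(s3, e) = OR(0, 0) = 0
s5 = NOT(s4) = NOT 0 = 1
s6 = XOR(a, s5) = XOR(1, 1) = 0
s7 = NOT(s6) = NOT 0 = 1
s8 = XOR(f, s7) = XOR(1, 1) = 0
s9 = XOR(s8, s6) = XOR(0, 0) = 0
So s8 = 0 and s9 = 0.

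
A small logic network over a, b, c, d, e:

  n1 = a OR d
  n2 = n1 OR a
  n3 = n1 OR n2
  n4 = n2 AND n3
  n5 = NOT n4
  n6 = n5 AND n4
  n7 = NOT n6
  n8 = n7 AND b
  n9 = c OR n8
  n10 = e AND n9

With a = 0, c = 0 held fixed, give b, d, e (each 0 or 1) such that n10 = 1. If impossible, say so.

b=1, d=1, e=1

n10 = e AND n9 must be 1, so both e = 1 and n9 = 1.
Check with a = 0, c = 0 and b=1, d=1, e=1:
n1 = a OR d = 0 OR 1 = 1
n2 = n1 OR a = 1 OR 0 = 1
n3 = n1 OR n2 = 1 OR 1 = 1
n4 = n2 AND n3 = 1 AND 1 = 1
n5 = NOT n4 = NOT 1 = 0
n6 = n5 AND n4 = 0 AND 1 = 0
n7 = NOT n6 = NOT 0 = 1
n8 = n7 AND b = 1 AND 1 = 1
n9 = c OR n8 = 0 OR 1 = 1
n10 = e AND n9 = 1 AND 1 = 1
So n10 = 1.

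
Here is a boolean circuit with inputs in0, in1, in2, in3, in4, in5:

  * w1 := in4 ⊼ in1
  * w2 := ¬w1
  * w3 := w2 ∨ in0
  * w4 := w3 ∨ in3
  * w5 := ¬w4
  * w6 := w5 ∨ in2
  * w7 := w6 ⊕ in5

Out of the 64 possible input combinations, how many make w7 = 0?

w7 = w6 ⊕ in5 must be 0, so w6 and in5 are equal.
Enumerating the 64 input combinations, 32 give w7 = 0 and 32 give w7 = 1.

32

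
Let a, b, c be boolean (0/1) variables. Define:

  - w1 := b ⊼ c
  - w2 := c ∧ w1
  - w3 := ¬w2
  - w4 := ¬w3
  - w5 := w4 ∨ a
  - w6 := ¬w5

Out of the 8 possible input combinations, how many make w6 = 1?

w6 = ¬w5 must be 1, so w5 = 0.
w5 = w4 ∨ a must be 0, so both w4 = 0 and a = 0.
Enumerating the 8 input combinations, 3 give w6 = 1 and 5 give w6 = 0.

3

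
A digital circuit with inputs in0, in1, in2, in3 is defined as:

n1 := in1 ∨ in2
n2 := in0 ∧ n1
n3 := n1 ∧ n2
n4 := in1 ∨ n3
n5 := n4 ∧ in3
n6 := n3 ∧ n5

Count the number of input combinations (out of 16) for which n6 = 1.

n6 = n3 ∧ n5 must be 1, so both n3 = 1 and n5 = 1.
n3 = n1 ∧ n2 must be 1, so both n1 = 1 and n2 = 1.
Satisfying assignments:
  in0=1, in1=0, in2=1, in3=1
  in0=1, in1=1, in2=0, in3=1
  in0=1, in1=1, in2=1, in3=1

3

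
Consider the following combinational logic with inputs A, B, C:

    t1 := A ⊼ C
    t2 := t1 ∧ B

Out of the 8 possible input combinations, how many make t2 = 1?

t2 = t1 ∧ B must be 1, so both t1 = 1 and B = 1.
t1 = A ⊼ C must be 1, so at least one of A, C is 0.
Satisfying assignments:
  A=0, B=1, C=0
  A=0, B=1, C=1
  A=1, B=1, C=0

3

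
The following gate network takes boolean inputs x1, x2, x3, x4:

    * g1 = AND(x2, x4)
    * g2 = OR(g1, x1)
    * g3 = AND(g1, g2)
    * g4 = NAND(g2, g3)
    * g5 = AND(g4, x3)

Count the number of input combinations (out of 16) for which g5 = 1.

6

g5 = AND(g4, x3) must be 1, so both g4 = 1 and x3 = 1.
g4 = NAND(g2, g3) must be 1, so at least one of g2, g3 is 0.
Satisfying assignments:
  x1=0, x2=0, x3=1, x4=0
  x1=0, x2=0, x3=1, x4=1
  x1=0, x2=1, x3=1, x4=0
  x1=1, x2=0, x3=1, x4=0
  x1=1, x2=0, x3=1, x4=1
  x1=1, x2=1, x3=1, x4=0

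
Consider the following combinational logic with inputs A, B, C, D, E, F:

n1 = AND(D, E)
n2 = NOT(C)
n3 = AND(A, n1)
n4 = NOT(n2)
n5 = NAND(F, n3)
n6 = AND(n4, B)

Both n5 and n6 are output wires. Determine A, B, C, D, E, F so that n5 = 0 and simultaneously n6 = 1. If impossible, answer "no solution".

A=1 B=1 C=1 D=1 E=1 F=1

Check with A=1 B=1 C=1 D=1 E=1 F=1:
n1 = AND(D, E) = AND(1, 1) = 1
n2 = NOT(C) = NOT 1 = 0
n3 = AND(A, n1) = AND(1, 1) = 1
n4 = NOT(n2) = NOT 0 = 1
n5 = NAND(F, n3) = NAND(1, 1) = 0
n6 = AND(n4, B) = AND(1, 1) = 1
So n5 = 0 and n6 = 1.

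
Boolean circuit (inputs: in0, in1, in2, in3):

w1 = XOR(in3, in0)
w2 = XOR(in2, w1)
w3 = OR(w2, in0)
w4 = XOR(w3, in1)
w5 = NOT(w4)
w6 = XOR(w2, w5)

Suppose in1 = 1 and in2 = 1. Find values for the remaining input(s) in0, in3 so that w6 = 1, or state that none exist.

in0=1, in3=0

w6 = XOR(w2, w5) must be 1, so w2 and w5 differ.
Check with in1 = 1 and in2 = 1 and in0=1, in3=0:
w1 = XOR(in3, in0) = XOR(0, 1) = 1
w2 = XOR(in2, w1) = XOR(1, 1) = 0
w3 = OR(w2, in0) = OR(0, 1) = 1
w4 = XOR(w3, in1) = XOR(1, 1) = 0
w5 = NOT(w4) = NOT 0 = 1
w6 = XOR(w2, w5) = XOR(0, 1) = 1
So w6 = 1.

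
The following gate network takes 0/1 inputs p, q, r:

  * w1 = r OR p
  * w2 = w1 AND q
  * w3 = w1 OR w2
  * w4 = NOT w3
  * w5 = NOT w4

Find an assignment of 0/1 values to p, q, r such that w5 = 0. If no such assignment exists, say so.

p=0 q=1 r=0

Check with p=0 q=1 r=0:
w1 = r OR p = 0 OR 0 = 0
w2 = w1 AND q = 0 AND 1 = 0
w3 = w1 OR w2 = 0 OR 0 = 0
w4 = NOT w3 = NOT 0 = 1
w5 = NOT w4 = NOT 1 = 0
So w5 = 0 as required.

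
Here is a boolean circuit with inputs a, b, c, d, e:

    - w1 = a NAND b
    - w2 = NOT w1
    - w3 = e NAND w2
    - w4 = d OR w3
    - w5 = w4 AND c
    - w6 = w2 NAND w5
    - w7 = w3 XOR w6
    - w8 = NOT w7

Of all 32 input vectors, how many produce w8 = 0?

5

w8 = NOT w7 must be 0, so w7 = 1.
w7 = w3 XOR w6 must be 1, so w3 and w6 differ.
Satisfying assignments:
  a=1, b=1, c=0, d=0, e=1
  a=1, b=1, c=0, d=1, e=1
  a=1, b=1, c=1, d=0, e=0
  a=1, b=1, c=1, d=0, e=1
  a=1, b=1, c=1, d=1, e=0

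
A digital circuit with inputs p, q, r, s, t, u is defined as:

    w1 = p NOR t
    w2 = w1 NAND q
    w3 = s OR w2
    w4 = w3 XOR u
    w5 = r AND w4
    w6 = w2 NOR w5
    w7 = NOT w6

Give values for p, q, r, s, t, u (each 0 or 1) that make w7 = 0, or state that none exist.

p=0, q=1, r=1, s=1, t=0, u=1

w7 = NOT w6 must be 0, so w6 = 1.
Check with p=0, q=1, r=1, s=1, t=0, u=1:
w1 = p NOR t = 0 NOR 0 = 1
w2 = w1 NAND q = 1 NAND 1 = 0
w3 = s OR w2 = 1 OR 0 = 1
w4 = w3 XOR u = 1 XOR 1 = 0
w5 = r AND w4 = 1 AND 0 = 0
w6 = w2 NOR w5 = 0 NOR 0 = 1
w7 = NOT w6 = NOT 1 = 0
So w7 = 0 as required.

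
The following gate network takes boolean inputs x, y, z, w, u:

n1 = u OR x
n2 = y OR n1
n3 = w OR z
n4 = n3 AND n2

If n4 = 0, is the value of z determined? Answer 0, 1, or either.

Both values of z occur among assignments with n4 = 0:
  z=0: x=0, y=0, z=0, w=0, u=0
  z=1: x=0, y=0, z=1, w=0, u=0

either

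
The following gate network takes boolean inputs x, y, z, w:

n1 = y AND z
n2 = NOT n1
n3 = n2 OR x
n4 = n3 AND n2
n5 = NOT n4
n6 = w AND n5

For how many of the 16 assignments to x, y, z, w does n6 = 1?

n6 = w AND n5 must be 1, so both w = 1 and n5 = 1.
n5 = NOT n4 must be 1, so n4 = 0.
Enumerating the 16 input combinations, 2 give n6 = 1 and 14 give n6 = 0.

2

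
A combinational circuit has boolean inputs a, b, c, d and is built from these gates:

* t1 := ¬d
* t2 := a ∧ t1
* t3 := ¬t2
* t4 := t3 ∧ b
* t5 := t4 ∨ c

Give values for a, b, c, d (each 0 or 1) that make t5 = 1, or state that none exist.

a=0 b=1 c=0 d=0

t5 = t4 ∨ c must be 1, so at least one of t4, c is 1.
Check with a=0 b=1 c=0 d=0:
t1 = ¬d = ¬0 = 1
t2 = a ∧ t1 = 0 ∧ 1 = 0
t3 = ¬t2 = ¬0 = 1
t4 = t3 ∧ b = 1 ∧ 1 = 1
t5 = t4 ∨ c = 1 ∨ 0 = 1
So t5 = 1 as required.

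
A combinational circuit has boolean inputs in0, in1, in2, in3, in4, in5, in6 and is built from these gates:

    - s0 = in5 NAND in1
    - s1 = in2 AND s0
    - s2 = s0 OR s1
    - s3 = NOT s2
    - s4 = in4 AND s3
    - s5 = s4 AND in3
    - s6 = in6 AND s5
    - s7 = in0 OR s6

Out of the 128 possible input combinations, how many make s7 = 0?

62

s7 = in0 OR s6 must be 0, so both in0 = 0 and s6 = 0.
s6 = in6 AND s5 must be 0, so at least one of in6, s5 is 0.
Enumerating the 128 input combinations, 62 give s7 = 0 and 66 give s7 = 1.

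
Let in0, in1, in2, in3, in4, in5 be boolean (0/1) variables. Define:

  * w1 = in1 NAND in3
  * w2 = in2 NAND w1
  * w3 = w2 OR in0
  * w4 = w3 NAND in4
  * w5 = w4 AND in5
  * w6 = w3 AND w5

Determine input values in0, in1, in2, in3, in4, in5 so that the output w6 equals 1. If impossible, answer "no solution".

Check with in0=0, in1=1, in2=0, in3=1, in4=0, in5=1:
w1 = in1 NAND in3 = 1 NAND 1 = 0
w2 = in2 NAND w1 = 0 NAND 0 = 1
w3 = w2 OR in0 = 1 OR 0 = 1
w4 = w3 NAND in4 = 1 NAND 0 = 1
w5 = w4 AND in5 = 1 AND 1 = 1
w6 = w3 AND w5 = 1 AND 1 = 1
So w6 = 1 as required.

in0=0, in1=1, in2=0, in3=1, in4=0, in5=1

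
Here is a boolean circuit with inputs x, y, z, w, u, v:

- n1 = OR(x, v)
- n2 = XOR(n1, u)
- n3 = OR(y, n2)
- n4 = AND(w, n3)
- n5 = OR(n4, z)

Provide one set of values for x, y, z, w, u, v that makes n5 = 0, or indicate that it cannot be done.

n5 = OR(n4, z) must be 0, so both n4 = 0 and z = 0.
n4 = AND(w, n3) must be 0, so at least one of w, n3 is 0.
Check with x=1, y=1, z=0, w=0, u=1, v=0:
n1 = OR(x, v) = OR(1, 0) = 1
n2 = XOR(n1, u) = XOR(1, 1) = 0
n3 = OR(y, n2) = OR(1, 0) = 1
n4 = AND(w, n3) = AND(0, 1) = 0
n5 = OR(n4, z) = OR(0, 0) = 0
So n5 = 0 as required.

x=1, y=1, z=0, w=0, u=1, v=0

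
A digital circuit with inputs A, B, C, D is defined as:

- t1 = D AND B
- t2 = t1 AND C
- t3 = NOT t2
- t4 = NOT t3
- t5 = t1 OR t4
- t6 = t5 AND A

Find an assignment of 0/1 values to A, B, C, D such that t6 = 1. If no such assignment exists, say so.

A=1, B=1, C=0, D=1

t6 = t5 AND A must be 1, so both t5 = 1 and A = 1.
t5 = t1 OR t4 must be 1, so at least one of t1, t4 is 1.
Check with A=1, B=1, C=0, D=1:
t1 = D AND B = 1 AND 1 = 1
t2 = t1 AND C = 1 AND 0 = 0
t3 = NOT t2 = NOT 0 = 1
t4 = NOT t3 = NOT 1 = 0
t5 = t1 OR t4 = 1 OR 0 = 1
t6 = t5 AND A = 1 AND 1 = 1
So t6 = 1 as required.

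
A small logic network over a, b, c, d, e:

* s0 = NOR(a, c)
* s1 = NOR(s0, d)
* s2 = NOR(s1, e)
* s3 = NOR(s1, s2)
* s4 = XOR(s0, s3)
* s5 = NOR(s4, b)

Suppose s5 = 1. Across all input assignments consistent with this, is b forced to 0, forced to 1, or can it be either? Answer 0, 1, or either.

s5 = NOR(s4, b) must be 1, so both s4 = 0 and b = 0.
Every assignment with s5 = 1 has b = 0; there are 11 such assignment(s).

0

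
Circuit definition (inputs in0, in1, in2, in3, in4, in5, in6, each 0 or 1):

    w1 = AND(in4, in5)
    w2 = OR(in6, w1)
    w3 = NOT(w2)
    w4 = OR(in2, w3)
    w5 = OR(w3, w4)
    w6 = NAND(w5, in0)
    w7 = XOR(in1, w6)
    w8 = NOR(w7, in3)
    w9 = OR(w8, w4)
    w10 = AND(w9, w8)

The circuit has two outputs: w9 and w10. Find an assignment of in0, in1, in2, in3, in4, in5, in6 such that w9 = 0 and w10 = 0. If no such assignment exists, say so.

Check with in0=0, in1=0, in2=0, in3=0, in4=1, in5=1, in6=1:
w1 = AND(in4, in5) = AND(1, 1) = 1
w2 = OR(in6, w1) = OR(1, 1) = 1
w3 = NOT(w2) = NOT 1 = 0
w4 = OR(in2, w3) = OR(0, 0) = 0
w5 = OR(w3, w4) = OR(0, 0) = 0
w6 = NAND(w5, in0) = NAND(0, 0) = 1
w7 = XOR(in1, w6) = XOR(0, 1) = 1
w8 = NOR(w7, in3) = NOR(1, 0) = 0
w9 = OR(w8, w4) = OR(0, 0) = 0
w10 = AND(w9, w8) = AND(0, 0) = 0
So w9 = 0 and w10 = 0.

in0=0, in1=0, in2=0, in3=0, in4=1, in5=1, in6=1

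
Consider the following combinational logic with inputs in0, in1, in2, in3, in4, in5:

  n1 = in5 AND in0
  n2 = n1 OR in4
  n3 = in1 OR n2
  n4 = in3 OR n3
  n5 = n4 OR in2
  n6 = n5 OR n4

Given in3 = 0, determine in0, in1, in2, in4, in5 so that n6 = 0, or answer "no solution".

n6 = n5 OR n4 must be 0, so both n5 = 0 and n4 = 0.
Check with in3 = 0 and in0=0, in1=0, in2=0, in4=0, in5=0:
n1 = in5 AND in0 = 0 AND 0 = 0
n2 = n1 OR in4 = 0 OR 0 = 0
n3 = in1 OR n2 = 0 OR 0 = 0
n4 = in3 OR n3 = 0 OR 0 = 0
n5 = n4 OR in2 = 0 OR 0 = 0
n6 = n5 OR n4 = 0 OR 0 = 0
So n6 = 0.

in0=0, in1=0, in2=0, in4=0, in5=0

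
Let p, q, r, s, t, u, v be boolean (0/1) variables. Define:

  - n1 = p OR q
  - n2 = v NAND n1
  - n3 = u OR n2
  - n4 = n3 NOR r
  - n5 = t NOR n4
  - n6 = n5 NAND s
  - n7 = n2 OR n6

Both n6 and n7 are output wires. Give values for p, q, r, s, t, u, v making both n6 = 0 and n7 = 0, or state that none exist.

Check with p=1 q=0 r=1 s=1 t=0 u=1 v=1:
n1 = p OR q = 1 OR 0 = 1
n2 = v NAND n1 = 1 NAND 1 = 0
n3 = u OR n2 = 1 OR 0 = 1
n4 = n3 NOR r = 1 NOR 1 = 0
n5 = t NOR n4 = 0 NOR 0 = 1
n6 = n5 NAND s = 1 NAND 1 = 0
n7 = n2 OR n6 = 0 OR 0 = 0
So n6 = 0 and n7 = 0.

p=1 q=0 r=1 s=1 t=0 u=1 v=1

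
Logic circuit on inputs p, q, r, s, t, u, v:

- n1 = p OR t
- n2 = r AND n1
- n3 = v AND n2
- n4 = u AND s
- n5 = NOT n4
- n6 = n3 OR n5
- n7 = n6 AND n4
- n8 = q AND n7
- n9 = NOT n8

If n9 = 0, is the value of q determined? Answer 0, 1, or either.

n9 = NOT n8 must be 0, so n8 = 1.
Every assignment with n9 = 0 has q = 1; there are 3 such assignment(s).
  p=0, q=1, r=1, s=1, t=1, u=1, v=1
  p=1, q=1, r=1, s=1, t=0, u=1, v=1
  p=1, q=1, r=1, s=1, t=1, u=1, v=1

1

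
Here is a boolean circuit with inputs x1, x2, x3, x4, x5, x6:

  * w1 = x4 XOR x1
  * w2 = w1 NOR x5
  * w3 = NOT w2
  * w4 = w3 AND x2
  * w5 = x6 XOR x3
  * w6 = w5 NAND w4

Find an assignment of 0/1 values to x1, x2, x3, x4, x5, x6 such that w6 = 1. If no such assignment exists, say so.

x1=0, x2=1, x3=0, x4=0, x5=0, x6=0

w6 = w5 NAND w4 must be 1, so at least one of w5, w4 is 0.
Check with x1=0, x2=1, x3=0, x4=0, x5=0, x6=0:
w1 = x4 XOR x1 = 0 XOR 0 = 0
w2 = w1 NOR x5 = 0 NOR 0 = 1
w3 = NOT w2 = NOT 1 = 0
w4 = w3 AND x2 = 0 AND 1 = 0
w5 = x6 XOR x3 = 0 XOR 0 = 0
w6 = w5 NAND w4 = 0 NAND 0 = 1
So w6 = 1 as required.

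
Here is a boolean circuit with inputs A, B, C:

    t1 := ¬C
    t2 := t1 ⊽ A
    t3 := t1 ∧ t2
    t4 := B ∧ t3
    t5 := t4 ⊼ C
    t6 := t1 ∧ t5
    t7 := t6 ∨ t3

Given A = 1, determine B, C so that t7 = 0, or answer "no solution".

Check with A = 1 and B=0, C=1:
t1 = ¬C = ¬1 = 0
t2 = t1 ⊽ A = 0 ⊽ 1 = 0
t3 = t1 ∧ t2 = 0 ∧ 0 = 0
t4 = B ∧ t3 = 0 ∧ 0 = 0
t5 = t4 ⊼ C = 0 ⊼ 1 = 1
t6 = t1 ∧ t5 = 0 ∧ 1 = 0
t7 = t6 ∨ t3 = 0 ∨ 0 = 0
So t7 = 0.

B=0 C=1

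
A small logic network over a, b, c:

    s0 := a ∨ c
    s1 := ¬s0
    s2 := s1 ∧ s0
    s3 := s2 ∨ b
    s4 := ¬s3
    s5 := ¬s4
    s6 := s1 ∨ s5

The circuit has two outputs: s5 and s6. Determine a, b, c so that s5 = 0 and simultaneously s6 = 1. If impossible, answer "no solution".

Check with a=0 b=0 c=0:
s0 = a ∨ c = 0 ∨ 0 = 0
s1 = ¬s0 = ¬0 = 1
s2 = s1 ∧ s0 = 1 ∧ 0 = 0
s3 = s2 ∨ b = 0 ∨ 0 = 0
s4 = ¬s3 = ¬0 = 1
s5 = ¬s4 = ¬1 = 0
s6 = s1 ∨ s5 = 1 ∨ 0 = 1
So s5 = 0 and s6 = 1.

a=0 b=0 c=0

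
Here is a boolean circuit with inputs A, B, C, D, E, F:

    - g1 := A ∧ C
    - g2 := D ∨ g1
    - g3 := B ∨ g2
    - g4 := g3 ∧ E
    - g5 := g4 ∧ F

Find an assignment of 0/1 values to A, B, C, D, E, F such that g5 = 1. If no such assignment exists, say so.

Check with A=1, B=1, C=0, D=0, E=1, F=1:
g1 = A ∧ C = 1 ∧ 0 = 0
g2 = D ∨ g1 = 0 ∨ 0 = 0
g3 = B ∨ g2 = 1 ∨ 0 = 1
g4 = g3 ∧ E = 1 ∧ 1 = 1
g5 = g4 ∧ F = 1 ∧ 1 = 1
So g5 = 1 as required.

A=1, B=1, C=0, D=0, E=1, F=1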